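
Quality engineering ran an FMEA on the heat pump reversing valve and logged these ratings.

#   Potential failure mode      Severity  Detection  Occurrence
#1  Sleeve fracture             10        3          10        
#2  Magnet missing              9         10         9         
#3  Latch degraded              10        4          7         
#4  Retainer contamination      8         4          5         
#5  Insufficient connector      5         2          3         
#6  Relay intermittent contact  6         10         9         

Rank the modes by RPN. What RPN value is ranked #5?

RPN = Severity × Occurrence × Detection:
  #1: 10 × 10 × 3 = 300
  #2: 9 × 9 × 10 = 810
  #3: 10 × 7 × 4 = 280
  #4: 8 × 5 × 4 = 160
  #5: 5 × 3 × 2 = 30
  #6: 6 × 9 × 10 = 540
Sorted descending: 810, 540, 300, 280, 160, 30.
The fifth-highest RPN is 160 (#4).

160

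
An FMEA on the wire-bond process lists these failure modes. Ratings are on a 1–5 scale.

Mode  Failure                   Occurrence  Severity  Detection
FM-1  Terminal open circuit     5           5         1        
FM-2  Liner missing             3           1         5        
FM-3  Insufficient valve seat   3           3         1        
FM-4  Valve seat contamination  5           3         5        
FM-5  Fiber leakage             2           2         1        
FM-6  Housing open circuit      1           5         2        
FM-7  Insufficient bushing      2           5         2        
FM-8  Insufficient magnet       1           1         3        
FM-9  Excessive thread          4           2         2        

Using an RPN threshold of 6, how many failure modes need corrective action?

7

RPN = Severity × Occurrence × Detection:
  FM-1: 5 × 5 × 1 = 25
  FM-2: 1 × 3 × 5 = 15
  FM-3: 3 × 3 × 1 = 9
  FM-4: 3 × 5 × 5 = 75
  FM-5: 2 × 2 × 1 = 4
  FM-6: 5 × 1 × 2 = 10
  FM-7: 5 × 2 × 2 = 20
  FM-8: 1 × 1 × 3 = 3
  FM-9: 2 × 4 × 2 = 16
Modes with RPN ≥ 6: FM-1 (25), FM-2 (15), FM-3 (9), FM-4 (75), FM-6 (10), FM-7 (20), FM-9 (16) → 7.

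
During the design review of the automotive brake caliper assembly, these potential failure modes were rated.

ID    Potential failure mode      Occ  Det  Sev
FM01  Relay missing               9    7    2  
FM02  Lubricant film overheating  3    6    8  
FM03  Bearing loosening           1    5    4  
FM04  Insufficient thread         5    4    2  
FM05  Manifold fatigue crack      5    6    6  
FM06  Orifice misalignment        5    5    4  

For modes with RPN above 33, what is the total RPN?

RPN = Severity × Occurrence × Detection:
  FM01: 2 × 9 × 7 = 126
  FM02: 8 × 3 × 6 = 144
  FM03: 4 × 1 × 5 = 20
  FM04: 2 × 5 × 4 = 40
  FM05: 6 × 5 × 6 = 180
  FM06: 4 × 5 × 5 = 100
RPN > 33: FM01 (126), FM02 (144), FM04 (40), FM05 (180), FM06 (100).
Sum: 126 + 144 + 40 + 180 + 100 = 590.

590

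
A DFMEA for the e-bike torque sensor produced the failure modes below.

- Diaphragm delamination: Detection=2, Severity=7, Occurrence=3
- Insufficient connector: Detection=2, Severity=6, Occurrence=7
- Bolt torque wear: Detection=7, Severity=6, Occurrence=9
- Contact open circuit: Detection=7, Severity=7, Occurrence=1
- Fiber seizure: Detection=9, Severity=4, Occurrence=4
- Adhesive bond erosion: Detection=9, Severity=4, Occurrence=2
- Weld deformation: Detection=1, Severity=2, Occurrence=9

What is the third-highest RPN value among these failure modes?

RPN = Severity × Occurrence × Detection:
  Diaphragm delamination: 7 × 3 × 2 = 42
  Insufficient connector: 6 × 7 × 2 = 84
  Bolt torque wear: 6 × 9 × 7 = 378
  Contact open circuit: 7 × 1 × 7 = 49
  Fiber seizure: 4 × 4 × 9 = 144
  Adhesive bond erosion: 4 × 2 × 9 = 72
  Weld deformation: 2 × 9 × 1 = 18
Sorted descending: 378, 144, 84, 72, 49, 42, 18.
The third-highest RPN is 84 (Insufficient connector).

84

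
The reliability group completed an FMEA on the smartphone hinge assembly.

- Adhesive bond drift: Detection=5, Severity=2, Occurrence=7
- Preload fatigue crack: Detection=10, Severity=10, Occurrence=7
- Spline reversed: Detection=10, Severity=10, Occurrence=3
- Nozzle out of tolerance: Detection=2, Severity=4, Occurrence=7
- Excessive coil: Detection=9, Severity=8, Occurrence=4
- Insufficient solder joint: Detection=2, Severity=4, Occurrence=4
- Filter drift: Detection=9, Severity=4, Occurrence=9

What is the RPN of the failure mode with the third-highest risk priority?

300

RPN = Severity × Occurrence × Detection:
  Adhesive bond drift: 2 × 7 × 5 = 70
  Preload fatigue crack: 10 × 7 × 10 = 700
  Spline reversed: 10 × 3 × 10 = 300
  Nozzle out of tolerance: 4 × 7 × 2 = 56
  Excessive coil: 8 × 4 × 9 = 288
  Insufficient solder joint: 4 × 4 × 2 = 32
  Filter drift: 4 × 9 × 9 = 324
Sorted descending: 700, 324, 300, 288, 70, 56, 32.
The third-highest RPN is 300 (Spline reversed).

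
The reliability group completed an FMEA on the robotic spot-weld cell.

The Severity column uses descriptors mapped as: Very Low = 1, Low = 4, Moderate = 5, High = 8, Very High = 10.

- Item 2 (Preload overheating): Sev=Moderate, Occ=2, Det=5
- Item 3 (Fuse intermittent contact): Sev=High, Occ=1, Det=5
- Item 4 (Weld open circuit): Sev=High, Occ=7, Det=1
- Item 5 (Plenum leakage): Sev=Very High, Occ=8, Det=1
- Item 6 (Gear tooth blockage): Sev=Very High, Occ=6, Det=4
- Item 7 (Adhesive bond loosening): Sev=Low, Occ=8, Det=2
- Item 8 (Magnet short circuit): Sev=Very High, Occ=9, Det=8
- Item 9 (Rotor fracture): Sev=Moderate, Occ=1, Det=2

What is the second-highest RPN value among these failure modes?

RPN = Severity × Occurrence × Detection:
  Item 2: 5 × 2 × 5 = 50
  Item 3: 8 × 1 × 5 = 40
  Item 4: 8 × 7 × 1 = 56
  Item 5: 10 × 8 × 1 = 80
  Item 6: 10 × 6 × 4 = 240
  Item 7: 4 × 8 × 2 = 64
  Item 8: 10 × 9 × 8 = 720
  Item 9: 5 × 1 × 2 = 10
Sorted descending: 720, 240, 80, 64, 56, 50, 40, 10.
The second-highest RPN is 240 (Item 6).

240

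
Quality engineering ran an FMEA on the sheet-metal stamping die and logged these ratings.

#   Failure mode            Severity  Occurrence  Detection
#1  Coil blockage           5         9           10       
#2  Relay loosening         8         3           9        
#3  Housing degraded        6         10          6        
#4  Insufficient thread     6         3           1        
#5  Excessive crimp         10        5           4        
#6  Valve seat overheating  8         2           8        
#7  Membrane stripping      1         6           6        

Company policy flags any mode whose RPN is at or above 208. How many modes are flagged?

3

RPN = Severity × Occurrence × Detection:
  #1: 5 × 9 × 10 = 450
  #2: 8 × 3 × 9 = 216
  #3: 6 × 10 × 6 = 360
  #4: 6 × 3 × 1 = 18
  #5: 10 × 5 × 4 = 200
  #6: 8 × 2 × 8 = 128
  #7: 1 × 6 × 6 = 36
Modes with RPN ≥ 208: #1 (450), #2 (216), #3 (360) → 3.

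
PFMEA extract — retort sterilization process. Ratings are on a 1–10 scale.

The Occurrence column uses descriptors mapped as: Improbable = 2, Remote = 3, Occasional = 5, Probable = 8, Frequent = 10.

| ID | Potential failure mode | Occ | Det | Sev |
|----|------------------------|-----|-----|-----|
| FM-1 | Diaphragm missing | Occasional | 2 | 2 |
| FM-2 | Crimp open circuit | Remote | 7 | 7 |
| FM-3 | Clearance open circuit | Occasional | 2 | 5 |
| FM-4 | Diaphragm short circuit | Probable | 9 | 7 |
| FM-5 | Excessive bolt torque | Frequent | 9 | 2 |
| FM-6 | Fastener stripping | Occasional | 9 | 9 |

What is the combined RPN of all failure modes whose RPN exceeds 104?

1236

RPN = Severity × Occurrence × Detection:
  FM-1: 2 × 5 × 2 = 20
  FM-2: 7 × 3 × 7 = 147
  FM-3: 5 × 5 × 2 = 50
  FM-4: 7 × 8 × 9 = 504
  FM-5: 2 × 10 × 9 = 180
  FM-6: 9 × 5 × 9 = 405
RPN > 104: FM-2 (147), FM-4 (504), FM-5 (180), FM-6 (405).
Sum: 147 + 504 + 180 + 405 = 1236.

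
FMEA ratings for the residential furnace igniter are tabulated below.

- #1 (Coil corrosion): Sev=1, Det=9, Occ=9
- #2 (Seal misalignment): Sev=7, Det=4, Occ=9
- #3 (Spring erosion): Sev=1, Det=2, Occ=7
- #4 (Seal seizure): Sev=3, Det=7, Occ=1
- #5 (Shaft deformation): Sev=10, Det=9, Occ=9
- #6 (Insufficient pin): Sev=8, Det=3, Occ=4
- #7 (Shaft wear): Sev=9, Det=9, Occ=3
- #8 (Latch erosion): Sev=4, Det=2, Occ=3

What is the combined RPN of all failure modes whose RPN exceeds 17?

1527

RPN = Severity × Occurrence × Detection:
  #1: 1 × 9 × 9 = 81
  #2: 7 × 9 × 4 = 252
  #3: 1 × 7 × 2 = 14
  #4: 3 × 1 × 7 = 21
  #5: 10 × 9 × 9 = 810
  #6: 8 × 4 × 3 = 96
  #7: 9 × 3 × 9 = 243
  #8: 4 × 3 × 2 = 24
RPN > 17: #1 (81), #2 (252), #4 (21), #5 (810), #6 (96), #7 (243), #8 (24).
Sum: 81 + 252 + 21 + 810 + 96 + 243 + 24 = 1527.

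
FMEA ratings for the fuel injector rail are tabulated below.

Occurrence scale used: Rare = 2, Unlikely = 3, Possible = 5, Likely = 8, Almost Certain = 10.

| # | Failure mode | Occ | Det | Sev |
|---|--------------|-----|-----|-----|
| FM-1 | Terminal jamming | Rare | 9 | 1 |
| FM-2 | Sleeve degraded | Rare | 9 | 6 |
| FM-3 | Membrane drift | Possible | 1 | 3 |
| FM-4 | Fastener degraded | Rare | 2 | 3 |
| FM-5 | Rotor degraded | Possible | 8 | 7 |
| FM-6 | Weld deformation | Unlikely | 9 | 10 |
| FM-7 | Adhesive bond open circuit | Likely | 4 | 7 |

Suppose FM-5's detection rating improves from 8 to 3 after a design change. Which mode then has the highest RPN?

FM-6

RPN = Severity × Occurrence × Detection:
  FM-1: 1 × 2 × 9 = 18
  FM-2: 6 × 2 × 9 = 108
  FM-3: 3 × 5 × 1 = 15
  FM-4: 3 × 2 × 2 = 12
  FM-5: 7 × 5 × 8 = 280
  FM-6: 10 × 3 × 9 = 270
  FM-7: 7 × 8 × 4 = 224
After action: FM-5 → 7 × 5 × 3 = 105.
Revised RPNs: FM-6=270, FM-7=224, FM-2=108, FM-5=105, FM-1=18, FM-3=15, FM-4=12.
Highest is now FM-6 (270).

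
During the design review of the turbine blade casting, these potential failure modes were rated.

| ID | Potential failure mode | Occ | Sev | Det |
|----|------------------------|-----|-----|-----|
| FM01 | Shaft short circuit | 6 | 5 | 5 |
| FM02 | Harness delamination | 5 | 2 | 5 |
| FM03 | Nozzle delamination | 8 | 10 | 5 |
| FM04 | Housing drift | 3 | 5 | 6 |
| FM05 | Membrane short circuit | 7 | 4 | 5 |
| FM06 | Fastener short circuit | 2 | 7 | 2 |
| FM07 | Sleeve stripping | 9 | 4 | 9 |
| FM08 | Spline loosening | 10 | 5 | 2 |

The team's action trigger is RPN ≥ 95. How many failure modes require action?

RPN = Severity × Occurrence × Detection:
  FM01: 5 × 6 × 5 = 150
  FM02: 2 × 5 × 5 = 50
  FM03: 10 × 8 × 5 = 400
  FM04: 5 × 3 × 6 = 90
  FM05: 4 × 7 × 5 = 140
  FM06: 7 × 2 × 2 = 28
  FM07: 4 × 9 × 9 = 324
  FM08: 5 × 10 × 2 = 100
Modes with RPN ≥ 95: FM01 (150), FM03 (400), FM05 (140), FM07 (324), FM08 (100) → 5.

5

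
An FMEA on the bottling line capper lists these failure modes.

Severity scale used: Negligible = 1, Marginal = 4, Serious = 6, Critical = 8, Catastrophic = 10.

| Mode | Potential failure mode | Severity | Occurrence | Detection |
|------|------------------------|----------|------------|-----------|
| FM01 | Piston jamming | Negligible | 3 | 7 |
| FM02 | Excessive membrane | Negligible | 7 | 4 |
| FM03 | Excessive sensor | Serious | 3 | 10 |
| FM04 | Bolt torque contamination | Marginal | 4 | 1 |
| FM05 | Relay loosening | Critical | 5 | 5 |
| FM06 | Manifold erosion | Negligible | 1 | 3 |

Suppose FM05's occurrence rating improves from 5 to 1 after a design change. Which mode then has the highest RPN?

FM03

RPN = Severity × Occurrence × Detection:
  FM01: 1 × 3 × 7 = 21
  FM02: 1 × 7 × 4 = 28
  FM03: 6 × 3 × 10 = 180
  FM04: 4 × 4 × 1 = 16
  FM05: 8 × 5 × 5 = 200
  FM06: 1 × 1 × 3 = 3
After action: FM05 → 8 × 1 × 5 = 40.
Revised RPNs: FM03=180, FM05=40, FM02=28, FM01=21, FM04=16, FM06=3.
Highest is now FM03 (180).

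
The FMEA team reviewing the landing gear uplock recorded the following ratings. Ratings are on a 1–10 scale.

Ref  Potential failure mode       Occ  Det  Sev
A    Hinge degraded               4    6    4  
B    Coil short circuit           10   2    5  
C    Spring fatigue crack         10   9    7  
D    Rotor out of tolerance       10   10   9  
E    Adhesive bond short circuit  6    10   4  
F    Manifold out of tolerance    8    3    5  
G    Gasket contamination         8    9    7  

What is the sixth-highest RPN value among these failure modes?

100

RPN = Severity × Occurrence × Detection:
  A: 4 × 4 × 6 = 96
  B: 5 × 10 × 2 = 100
  C: 7 × 10 × 9 = 630
  D: 9 × 10 × 10 = 900
  E: 4 × 6 × 10 = 240
  F: 5 × 8 × 3 = 120
  G: 7 × 8 × 9 = 504
Sorted descending: 900, 630, 504, 240, 120, 100, 96.
The sixth-highest RPN is 100 (B).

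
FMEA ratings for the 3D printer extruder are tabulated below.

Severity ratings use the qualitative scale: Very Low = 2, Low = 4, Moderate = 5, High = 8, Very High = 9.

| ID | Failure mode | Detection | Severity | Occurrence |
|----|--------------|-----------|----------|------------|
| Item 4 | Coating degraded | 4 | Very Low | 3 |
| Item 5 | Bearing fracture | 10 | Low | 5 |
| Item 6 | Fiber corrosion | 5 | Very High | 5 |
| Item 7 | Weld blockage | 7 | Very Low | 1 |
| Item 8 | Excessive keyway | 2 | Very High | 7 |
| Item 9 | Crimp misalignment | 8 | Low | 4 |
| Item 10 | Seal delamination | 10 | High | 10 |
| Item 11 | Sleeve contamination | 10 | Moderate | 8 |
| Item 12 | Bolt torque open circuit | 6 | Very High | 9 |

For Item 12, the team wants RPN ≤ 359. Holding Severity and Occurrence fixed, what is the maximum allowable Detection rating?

4

Item 12: S=9, O=9, D=6 → current RPN = 486.
Fixed product = 81. Need 81 × D ≤ 359, so D ≤ 359/81 = 4.43.
Maximum integer Detection rating = 4 (gives RPN 324; D=5 would give 405 > 359).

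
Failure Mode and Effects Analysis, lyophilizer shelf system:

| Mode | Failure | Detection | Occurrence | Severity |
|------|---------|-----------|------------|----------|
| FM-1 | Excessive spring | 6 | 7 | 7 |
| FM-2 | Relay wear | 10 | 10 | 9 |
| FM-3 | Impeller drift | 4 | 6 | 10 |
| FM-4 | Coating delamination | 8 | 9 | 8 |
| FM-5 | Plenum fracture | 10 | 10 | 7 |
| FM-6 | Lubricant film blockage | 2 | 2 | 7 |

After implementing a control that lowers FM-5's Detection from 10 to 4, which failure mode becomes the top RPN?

FM-2

RPN = Severity × Occurrence × Detection:
  FM-1: 7 × 7 × 6 = 294
  FM-2: 9 × 10 × 10 = 900
  FM-3: 10 × 6 × 4 = 240
  FM-4: 8 × 9 × 8 = 576
  FM-5: 7 × 10 × 10 = 700
  FM-6: 7 × 2 × 2 = 28
After action: FM-5 → 7 × 10 × 4 = 280.
Revised RPNs: FM-2=900, FM-4=576, FM-1=294, FM-5=280, FM-3=240, FM-6=28.
Highest is now FM-2 (900).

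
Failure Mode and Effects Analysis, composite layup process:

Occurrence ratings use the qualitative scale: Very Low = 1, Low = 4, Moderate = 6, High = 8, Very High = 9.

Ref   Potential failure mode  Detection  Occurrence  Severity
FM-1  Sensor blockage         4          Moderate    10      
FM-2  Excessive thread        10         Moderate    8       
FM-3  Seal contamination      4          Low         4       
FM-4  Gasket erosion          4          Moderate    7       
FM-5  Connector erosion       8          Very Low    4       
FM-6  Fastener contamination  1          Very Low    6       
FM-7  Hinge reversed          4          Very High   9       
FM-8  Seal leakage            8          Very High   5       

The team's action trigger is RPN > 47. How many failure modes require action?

RPN = Severity × Occurrence × Detection:
  FM-1: 10 × 6 × 4 = 240
  FM-2: 8 × 6 × 10 = 480
  FM-3: 4 × 4 × 4 = 64
  FM-4: 7 × 6 × 4 = 168
  FM-5: 4 × 1 × 8 = 32
  FM-6: 6 × 1 × 1 = 6
  FM-7: 9 × 9 × 4 = 324
  FM-8: 5 × 9 × 8 = 360
Modes with RPN > 47: FM-1 (240), FM-2 (480), FM-3 (64), FM-4 (168), FM-7 (324), FM-8 (360) → 6.

6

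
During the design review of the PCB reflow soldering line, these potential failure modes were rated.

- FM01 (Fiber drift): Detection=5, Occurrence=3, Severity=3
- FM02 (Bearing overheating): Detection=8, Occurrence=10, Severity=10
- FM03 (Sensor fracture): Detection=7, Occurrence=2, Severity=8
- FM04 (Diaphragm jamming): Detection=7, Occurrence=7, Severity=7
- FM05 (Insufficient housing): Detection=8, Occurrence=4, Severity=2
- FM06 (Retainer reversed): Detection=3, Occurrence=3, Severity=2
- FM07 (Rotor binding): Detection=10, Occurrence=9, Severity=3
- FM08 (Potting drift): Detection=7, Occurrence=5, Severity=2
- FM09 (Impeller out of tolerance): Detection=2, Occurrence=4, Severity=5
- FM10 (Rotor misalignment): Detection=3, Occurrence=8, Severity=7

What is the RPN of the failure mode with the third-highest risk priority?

RPN = Severity × Occurrence × Detection:
  FM01: 3 × 3 × 5 = 45
  FM02: 10 × 10 × 8 = 800
  FM03: 8 × 2 × 7 = 112
  FM04: 7 × 7 × 7 = 343
  FM05: 2 × 4 × 8 = 64
  FM06: 2 × 3 × 3 = 18
  FM07: 3 × 9 × 10 = 270
  FM08: 2 × 5 × 7 = 70
  FM09: 5 × 4 × 2 = 40
  FM10: 7 × 8 × 3 = 168
Sorted descending: 800, 343, 270, 168, 112, 70, 64, 45, 40, 18.
The third-highest RPN is 270 (FM07).

270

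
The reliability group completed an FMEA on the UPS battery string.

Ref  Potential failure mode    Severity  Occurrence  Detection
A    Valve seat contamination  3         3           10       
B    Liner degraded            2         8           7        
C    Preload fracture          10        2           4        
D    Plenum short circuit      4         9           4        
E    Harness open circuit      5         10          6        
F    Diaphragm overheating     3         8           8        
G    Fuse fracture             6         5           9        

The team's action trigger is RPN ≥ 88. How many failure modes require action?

RPN = Severity × Occurrence × Detection:
  A: 3 × 3 × 10 = 90
  B: 2 × 8 × 7 = 112
  C: 10 × 2 × 4 = 80
  D: 4 × 9 × 4 = 144
  E: 5 × 10 × 6 = 300
  F: 3 × 8 × 8 = 192
  G: 6 × 5 × 9 = 270
Modes with RPN ≥ 88: A (90), B (112), D (144), E (300), F (192), G (270) → 6.

6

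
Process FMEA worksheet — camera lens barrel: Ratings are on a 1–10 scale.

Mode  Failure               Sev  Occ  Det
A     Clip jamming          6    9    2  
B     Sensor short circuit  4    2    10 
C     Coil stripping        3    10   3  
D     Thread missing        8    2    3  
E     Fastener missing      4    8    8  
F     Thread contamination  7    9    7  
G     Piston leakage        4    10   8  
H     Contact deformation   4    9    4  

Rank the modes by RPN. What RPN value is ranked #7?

RPN = Severity × Occurrence × Detection:
  A: 6 × 9 × 2 = 108
  B: 4 × 2 × 10 = 80
  C: 3 × 10 × 3 = 90
  D: 8 × 2 × 3 = 48
  E: 4 × 8 × 8 = 256
  F: 7 × 9 × 7 = 441
  G: 4 × 10 × 8 = 320
  H: 4 × 9 × 4 = 144
Sorted descending: 441, 320, 256, 144, 108, 90, 80, 48.
The seventh-highest RPN is 80 (B).

80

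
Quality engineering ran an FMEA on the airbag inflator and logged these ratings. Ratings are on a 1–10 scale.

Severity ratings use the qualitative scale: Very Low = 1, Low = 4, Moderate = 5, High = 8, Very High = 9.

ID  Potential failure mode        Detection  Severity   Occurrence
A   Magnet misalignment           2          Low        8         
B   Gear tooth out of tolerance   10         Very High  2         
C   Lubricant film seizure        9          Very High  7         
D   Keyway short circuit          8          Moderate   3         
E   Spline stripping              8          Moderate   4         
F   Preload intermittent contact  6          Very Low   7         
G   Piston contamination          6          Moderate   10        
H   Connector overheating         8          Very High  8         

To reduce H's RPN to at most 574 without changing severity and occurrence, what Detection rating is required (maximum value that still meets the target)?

H: S=9, O=8, D=8 → current RPN = 576.
Fixed product = 72. Need 72 × D ≤ 574, so D ≤ 574/72 = 7.97.
Maximum integer Detection rating = 7 (gives RPN 504; D=8 would give 576 > 574).

7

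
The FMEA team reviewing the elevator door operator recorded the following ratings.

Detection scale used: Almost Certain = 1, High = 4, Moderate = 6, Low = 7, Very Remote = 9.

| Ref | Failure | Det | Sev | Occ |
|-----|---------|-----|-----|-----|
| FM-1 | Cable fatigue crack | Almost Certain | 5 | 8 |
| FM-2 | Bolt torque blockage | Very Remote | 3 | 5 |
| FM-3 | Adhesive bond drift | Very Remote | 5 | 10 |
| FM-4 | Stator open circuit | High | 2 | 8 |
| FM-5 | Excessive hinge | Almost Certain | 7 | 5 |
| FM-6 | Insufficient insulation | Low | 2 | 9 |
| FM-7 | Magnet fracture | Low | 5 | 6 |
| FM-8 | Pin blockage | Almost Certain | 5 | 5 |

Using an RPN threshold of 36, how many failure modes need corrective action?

RPN = Severity × Occurrence × Detection:
  FM-1: 5 × 8 × 1 = 40
  FM-2: 3 × 5 × 9 = 135
  FM-3: 5 × 10 × 9 = 450
  FM-4: 2 × 8 × 4 = 64
  FM-5: 7 × 5 × 1 = 35
  FM-6: 2 × 9 × 7 = 126
  FM-7: 5 × 6 × 7 = 210
  FM-8: 5 × 5 × 1 = 25
Modes with RPN ≥ 36: FM-1 (40), FM-2 (135), FM-3 (450), FM-4 (64), FM-6 (126), FM-7 (210) → 6.

6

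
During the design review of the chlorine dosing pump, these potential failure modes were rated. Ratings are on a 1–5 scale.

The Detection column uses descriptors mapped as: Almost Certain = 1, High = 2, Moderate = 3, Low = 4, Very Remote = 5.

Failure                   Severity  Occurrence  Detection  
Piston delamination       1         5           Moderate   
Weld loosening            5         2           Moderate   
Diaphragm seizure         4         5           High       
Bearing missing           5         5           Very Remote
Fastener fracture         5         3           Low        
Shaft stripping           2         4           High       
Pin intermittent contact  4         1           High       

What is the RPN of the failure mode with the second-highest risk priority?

60

RPN = Severity × Occurrence × Detection:
  Piston delamination: 1 × 5 × 3 = 15
  Weld loosening: 5 × 2 × 3 = 30
  Diaphragm seizure: 4 × 5 × 2 = 40
  Bearing missing: 5 × 5 × 5 = 125
  Fastener fracture: 5 × 3 × 4 = 60
  Shaft stripping: 2 × 4 × 2 = 16
  Pin intermittent contact: 4 × 1 × 2 = 8
Sorted descending: 125, 60, 40, 30, 16, 15, 8.
The second-highest RPN is 60 (Fastener fracture).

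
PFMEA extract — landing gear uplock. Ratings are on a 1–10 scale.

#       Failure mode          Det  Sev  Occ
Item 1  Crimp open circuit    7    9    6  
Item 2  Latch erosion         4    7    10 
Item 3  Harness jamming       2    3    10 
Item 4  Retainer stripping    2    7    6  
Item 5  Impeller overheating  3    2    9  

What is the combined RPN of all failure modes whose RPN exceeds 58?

RPN = Severity × Occurrence × Detection:
  Item 1: 9 × 6 × 7 = 378
  Item 2: 7 × 10 × 4 = 280
  Item 3: 3 × 10 × 2 = 60
  Item 4: 7 × 6 × 2 = 84
  Item 5: 2 × 9 × 3 = 54
RPN > 58: Item 1 (378), Item 2 (280), Item 3 (60), Item 4 (84).
Sum: 378 + 280 + 60 + 84 = 802.

802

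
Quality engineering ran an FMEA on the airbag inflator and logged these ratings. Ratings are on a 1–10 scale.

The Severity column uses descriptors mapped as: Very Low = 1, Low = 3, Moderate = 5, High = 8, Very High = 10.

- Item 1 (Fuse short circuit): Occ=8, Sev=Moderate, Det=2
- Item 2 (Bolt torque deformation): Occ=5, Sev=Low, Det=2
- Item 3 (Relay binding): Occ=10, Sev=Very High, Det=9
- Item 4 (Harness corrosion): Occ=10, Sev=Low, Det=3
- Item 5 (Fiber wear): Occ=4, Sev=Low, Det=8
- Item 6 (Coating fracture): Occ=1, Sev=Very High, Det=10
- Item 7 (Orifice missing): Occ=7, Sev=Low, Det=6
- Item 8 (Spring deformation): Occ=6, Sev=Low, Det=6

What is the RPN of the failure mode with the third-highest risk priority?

108

RPN = Severity × Occurrence × Detection:
  Item 1: 5 × 8 × 2 = 80
  Item 2: 3 × 5 × 2 = 30
  Item 3: 10 × 10 × 9 = 900
  Item 4: 3 × 10 × 3 = 90
  Item 5: 3 × 4 × 8 = 96
  Item 6: 10 × 1 × 10 = 100
  Item 7: 3 × 7 × 6 = 126
  Item 8: 3 × 6 × 6 = 108
Sorted descending: 900, 126, 108, 100, 96, 90, 80, 30.
The third-highest RPN is 108 (Item 8).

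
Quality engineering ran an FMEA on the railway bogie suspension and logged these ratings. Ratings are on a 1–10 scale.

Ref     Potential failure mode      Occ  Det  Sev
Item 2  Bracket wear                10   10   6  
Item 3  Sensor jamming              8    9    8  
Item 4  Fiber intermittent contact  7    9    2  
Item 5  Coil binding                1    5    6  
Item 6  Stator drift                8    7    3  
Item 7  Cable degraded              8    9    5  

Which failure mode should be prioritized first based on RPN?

RPN = Severity × Occurrence × Detection:
  Item 2: 6 × 10 × 10 = 600
  Item 3: 8 × 8 × 9 = 576
  Item 4: 2 × 7 × 9 = 126
  Item 5: 6 × 1 × 5 = 30
  Item 6: 3 × 8 × 7 = 168
  Item 7: 5 × 8 × 9 = 360
Highest RPN is 600 → Item 2.

Item 2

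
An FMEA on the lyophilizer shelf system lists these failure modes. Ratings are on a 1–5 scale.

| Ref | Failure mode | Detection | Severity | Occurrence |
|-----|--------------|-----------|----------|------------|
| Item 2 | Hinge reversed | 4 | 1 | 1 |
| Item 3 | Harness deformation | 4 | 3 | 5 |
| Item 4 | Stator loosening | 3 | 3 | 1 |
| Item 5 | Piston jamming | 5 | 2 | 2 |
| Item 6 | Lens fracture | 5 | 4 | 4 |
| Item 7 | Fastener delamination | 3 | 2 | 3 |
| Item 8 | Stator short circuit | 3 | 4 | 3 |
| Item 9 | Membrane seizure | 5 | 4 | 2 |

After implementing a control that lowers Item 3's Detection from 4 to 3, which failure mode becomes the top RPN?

RPN = Severity × Occurrence × Detection:
  Item 2: 1 × 1 × 4 = 4
  Item 3: 3 × 5 × 4 = 60
  Item 4: 3 × 1 × 3 = 9
  Item 5: 2 × 2 × 5 = 20
  Item 6: 4 × 4 × 5 = 80
  Item 7: 2 × 3 × 3 = 18
  Item 8: 4 × 3 × 3 = 36
  Item 9: 4 × 2 × 5 = 40
After action: Item 3 → 3 × 5 × 3 = 45.
Revised RPNs: Item 6=80, Item 3=45, Item 9=40, Item 8=36, Item 5=20, Item 7=18, Item 4=9, Item 2=4.
Highest is now Item 6 (80).

Item 6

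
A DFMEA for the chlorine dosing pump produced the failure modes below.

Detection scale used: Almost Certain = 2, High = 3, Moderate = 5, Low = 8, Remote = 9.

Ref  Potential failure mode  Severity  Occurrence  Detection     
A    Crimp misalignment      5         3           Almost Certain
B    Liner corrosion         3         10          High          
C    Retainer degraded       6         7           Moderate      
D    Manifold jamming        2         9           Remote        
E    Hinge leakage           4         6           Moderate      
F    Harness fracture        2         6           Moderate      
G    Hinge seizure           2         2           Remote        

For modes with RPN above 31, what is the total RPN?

RPN = Severity × Occurrence × Detection:
  A: 5 × 3 × 2 = 30
  B: 3 × 10 × 3 = 90
  C: 6 × 7 × 5 = 210
  D: 2 × 9 × 9 = 162
  E: 4 × 6 × 5 = 120
  F: 2 × 6 × 5 = 60
  G: 2 × 2 × 9 = 36
RPN > 31: B (90), C (210), D (162), E (120), F (60), G (36).
Sum: 90 + 210 + 162 + 120 + 60 + 36 = 678.

678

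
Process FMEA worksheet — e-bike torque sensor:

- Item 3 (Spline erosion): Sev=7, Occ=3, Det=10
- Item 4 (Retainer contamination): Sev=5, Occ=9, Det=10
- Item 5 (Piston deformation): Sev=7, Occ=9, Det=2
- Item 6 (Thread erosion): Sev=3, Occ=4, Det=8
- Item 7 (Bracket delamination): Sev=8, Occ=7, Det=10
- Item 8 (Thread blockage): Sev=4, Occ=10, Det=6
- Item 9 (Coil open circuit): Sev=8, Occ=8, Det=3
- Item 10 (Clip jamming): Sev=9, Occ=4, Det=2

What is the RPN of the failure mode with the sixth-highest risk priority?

126

RPN = Severity × Occurrence × Detection:
  Item 3: 7 × 3 × 10 = 210
  Item 4: 5 × 9 × 10 = 450
  Item 5: 7 × 9 × 2 = 126
  Item 6: 3 × 4 × 8 = 96
  Item 7: 8 × 7 × 10 = 560
  Item 8: 4 × 10 × 6 = 240
  Item 9: 8 × 8 × 3 = 192
  Item 10: 9 × 4 × 2 = 72
Sorted descending: 560, 450, 240, 210, 192, 126, 96, 72.
The sixth-highest RPN is 126 (Item 5).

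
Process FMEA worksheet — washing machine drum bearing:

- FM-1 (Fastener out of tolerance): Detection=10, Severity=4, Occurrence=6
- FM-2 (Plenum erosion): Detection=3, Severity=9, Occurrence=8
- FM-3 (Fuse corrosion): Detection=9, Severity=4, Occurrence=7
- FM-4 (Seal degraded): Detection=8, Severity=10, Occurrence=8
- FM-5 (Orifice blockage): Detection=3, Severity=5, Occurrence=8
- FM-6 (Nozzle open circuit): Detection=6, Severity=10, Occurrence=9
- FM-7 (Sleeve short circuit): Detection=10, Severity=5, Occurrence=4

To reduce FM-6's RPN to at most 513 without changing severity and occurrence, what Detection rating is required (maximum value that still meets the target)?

5

FM-6: S=10, O=9, D=6 → current RPN = 540.
Fixed product = 90. Need 90 × D ≤ 513, so D ≤ 513/90 = 5.70.
Maximum integer Detection rating = 5 (gives RPN 450; D=6 would give 540 > 513).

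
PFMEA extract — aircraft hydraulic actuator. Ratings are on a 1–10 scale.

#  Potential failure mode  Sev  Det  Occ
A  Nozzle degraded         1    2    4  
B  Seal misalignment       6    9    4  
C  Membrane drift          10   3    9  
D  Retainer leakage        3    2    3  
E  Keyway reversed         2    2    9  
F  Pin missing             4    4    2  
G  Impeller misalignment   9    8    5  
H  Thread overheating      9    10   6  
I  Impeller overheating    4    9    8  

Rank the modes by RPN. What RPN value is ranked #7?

RPN = Severity × Occurrence × Detection:
  A: 1 × 4 × 2 = 8
  B: 6 × 4 × 9 = 216
  C: 10 × 9 × 3 = 270
  D: 3 × 3 × 2 = 18
  E: 2 × 9 × 2 = 36
  F: 4 × 2 × 4 = 32
  G: 9 × 5 × 8 = 360
  H: 9 × 6 × 10 = 540
  I: 4 × 8 × 9 = 288
Sorted descending: 540, 360, 288, 270, 216, 36, 32, 18, 8.
The seventh-highest RPN is 32 (F).

32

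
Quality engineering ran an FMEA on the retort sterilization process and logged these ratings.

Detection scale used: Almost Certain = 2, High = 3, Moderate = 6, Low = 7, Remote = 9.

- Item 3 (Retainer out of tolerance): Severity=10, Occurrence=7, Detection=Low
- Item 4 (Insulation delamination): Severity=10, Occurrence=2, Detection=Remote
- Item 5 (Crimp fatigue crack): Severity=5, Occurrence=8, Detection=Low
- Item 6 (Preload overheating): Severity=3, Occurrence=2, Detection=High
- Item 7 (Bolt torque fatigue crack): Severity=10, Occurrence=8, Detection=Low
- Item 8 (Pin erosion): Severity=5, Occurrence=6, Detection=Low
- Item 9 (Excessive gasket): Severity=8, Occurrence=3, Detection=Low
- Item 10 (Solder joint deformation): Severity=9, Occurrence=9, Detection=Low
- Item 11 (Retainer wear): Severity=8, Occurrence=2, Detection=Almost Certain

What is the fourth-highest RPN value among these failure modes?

280

RPN = Severity × Occurrence × Detection:
  Item 3: 10 × 7 × 7 = 490
  Item 4: 10 × 2 × 9 = 180
  Item 5: 5 × 8 × 7 = 280
  Item 6: 3 × 2 × 3 = 18
  Item 7: 10 × 8 × 7 = 560
  Item 8: 5 × 6 × 7 = 210
  Item 9: 8 × 3 × 7 = 168
  Item 10: 9 × 9 × 7 = 567
  Item 11: 8 × 2 × 2 = 32
Sorted descending: 567, 560, 490, 280, 210, 180, 168, 32, 18.
The fourth-highest RPN is 280 (Item 5).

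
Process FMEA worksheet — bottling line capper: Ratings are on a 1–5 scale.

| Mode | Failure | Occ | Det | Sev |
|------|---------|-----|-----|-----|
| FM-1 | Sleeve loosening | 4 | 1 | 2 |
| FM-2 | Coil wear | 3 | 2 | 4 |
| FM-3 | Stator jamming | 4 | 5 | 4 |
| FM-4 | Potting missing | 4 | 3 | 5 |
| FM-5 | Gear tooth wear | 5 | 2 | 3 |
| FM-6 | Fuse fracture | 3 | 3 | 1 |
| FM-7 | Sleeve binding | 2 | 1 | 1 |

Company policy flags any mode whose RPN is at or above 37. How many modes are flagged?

2

RPN = Severity × Occurrence × Detection:
  FM-1: 2 × 4 × 1 = 8
  FM-2: 4 × 3 × 2 = 24
  FM-3: 4 × 4 × 5 = 80
  FM-4: 5 × 4 × 3 = 60
  FM-5: 3 × 5 × 2 = 30
  FM-6: 1 × 3 × 3 = 9
  FM-7: 1 × 2 × 1 = 2
Modes with RPN ≥ 37: FM-3 (80), FM-4 (60) → 2.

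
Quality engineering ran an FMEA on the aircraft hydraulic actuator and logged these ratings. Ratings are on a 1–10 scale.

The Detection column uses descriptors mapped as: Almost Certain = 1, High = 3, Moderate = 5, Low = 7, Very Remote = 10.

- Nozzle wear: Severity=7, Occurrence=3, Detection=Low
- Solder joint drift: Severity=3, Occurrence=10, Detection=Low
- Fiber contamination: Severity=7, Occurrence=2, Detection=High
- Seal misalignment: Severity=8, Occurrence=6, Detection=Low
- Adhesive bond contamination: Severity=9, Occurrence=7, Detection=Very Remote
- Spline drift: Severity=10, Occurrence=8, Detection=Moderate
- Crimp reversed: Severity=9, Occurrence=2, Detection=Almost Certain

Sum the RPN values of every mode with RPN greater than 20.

1765

RPN = Severity × Occurrence × Detection:
  Nozzle wear: 7 × 3 × 7 = 147
  Solder joint drift: 3 × 10 × 7 = 210
  Fiber contamination: 7 × 2 × 3 = 42
  Seal misalignment: 8 × 6 × 7 = 336
  Adhesive bond contamination: 9 × 7 × 10 = 630
  Spline drift: 10 × 8 × 5 = 400
  Crimp reversed: 9 × 2 × 1 = 18
RPN > 20: Nozzle wear (147), Solder joint drift (210), Fiber contamination (42), Seal misalignment (336), Adhesive bond contamination (630), Spline drift (400).
Sum: 147 + 210 + 42 + 336 + 630 + 400 = 1765.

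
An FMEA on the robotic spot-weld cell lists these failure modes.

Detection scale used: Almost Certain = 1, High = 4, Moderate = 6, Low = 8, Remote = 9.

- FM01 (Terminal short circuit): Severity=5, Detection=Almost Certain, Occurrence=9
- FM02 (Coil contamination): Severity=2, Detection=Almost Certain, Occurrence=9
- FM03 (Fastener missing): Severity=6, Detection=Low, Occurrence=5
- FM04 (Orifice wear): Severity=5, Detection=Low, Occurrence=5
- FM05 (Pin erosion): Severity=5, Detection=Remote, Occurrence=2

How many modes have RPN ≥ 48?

RPN = Severity × Occurrence × Detection:
  FM01: 5 × 9 × 1 = 45
  FM02: 2 × 9 × 1 = 18
  FM03: 6 × 5 × 8 = 240
  FM04: 5 × 5 × 8 = 200
  FM05: 5 × 2 × 9 = 90
Modes with RPN ≥ 48: FM03 (240), FM04 (200), FM05 (90) → 3.

3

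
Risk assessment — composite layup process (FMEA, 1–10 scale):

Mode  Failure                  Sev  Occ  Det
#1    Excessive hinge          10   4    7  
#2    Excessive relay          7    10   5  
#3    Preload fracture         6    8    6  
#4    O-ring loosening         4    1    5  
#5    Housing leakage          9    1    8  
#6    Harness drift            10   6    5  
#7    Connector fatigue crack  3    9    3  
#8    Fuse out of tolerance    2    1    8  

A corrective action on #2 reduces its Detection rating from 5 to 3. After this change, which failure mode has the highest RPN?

#6

RPN = Severity × Occurrence × Detection:
  #1: 10 × 4 × 7 = 280
  #2: 7 × 10 × 5 = 350
  #3: 6 × 8 × 6 = 288
  #4: 4 × 1 × 5 = 20
  #5: 9 × 1 × 8 = 72
  #6: 10 × 6 × 5 = 300
  #7: 3 × 9 × 3 = 81
  #8: 2 × 1 × 8 = 16
After action: #2 → 7 × 10 × 3 = 210.
Revised RPNs: #6=300, #3=288, #1=280, #2=210, #7=81, #5=72, #4=20, #8=16.
Highest is now #6 (300).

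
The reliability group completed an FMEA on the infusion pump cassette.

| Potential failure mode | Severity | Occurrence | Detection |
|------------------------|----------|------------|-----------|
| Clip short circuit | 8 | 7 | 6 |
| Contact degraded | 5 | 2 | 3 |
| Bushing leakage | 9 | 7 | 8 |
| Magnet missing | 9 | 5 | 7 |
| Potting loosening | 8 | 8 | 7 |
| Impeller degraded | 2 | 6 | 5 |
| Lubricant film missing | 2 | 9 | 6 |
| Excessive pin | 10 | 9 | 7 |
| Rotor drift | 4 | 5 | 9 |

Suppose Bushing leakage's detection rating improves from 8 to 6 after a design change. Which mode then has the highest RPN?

Excessive pin

RPN = Severity × Occurrence × Detection:
  Clip short circuit: 8 × 7 × 6 = 336
  Contact degraded: 5 × 2 × 3 = 30
  Bushing leakage: 9 × 7 × 8 = 504
  Magnet missing: 9 × 5 × 7 = 315
  Potting loosening: 8 × 8 × 7 = 448
  Impeller degraded: 2 × 6 × 5 = 60
  Lubricant film missing: 2 × 9 × 6 = 108
  Excessive pin: 10 × 9 × 7 = 630
  Rotor drift: 4 × 5 × 9 = 180
After action: Bushing leakage → 9 × 7 × 6 = 378.
Revised RPNs: Excessive pin=630, Potting loosening=448, Bushing leakage=378, Clip short circuit=336, Magnet missing=315, Rotor drift=180, Lubricant film missing=108, Impeller degraded=60, Contact degraded=30.
Highest is now Excessive pin (630).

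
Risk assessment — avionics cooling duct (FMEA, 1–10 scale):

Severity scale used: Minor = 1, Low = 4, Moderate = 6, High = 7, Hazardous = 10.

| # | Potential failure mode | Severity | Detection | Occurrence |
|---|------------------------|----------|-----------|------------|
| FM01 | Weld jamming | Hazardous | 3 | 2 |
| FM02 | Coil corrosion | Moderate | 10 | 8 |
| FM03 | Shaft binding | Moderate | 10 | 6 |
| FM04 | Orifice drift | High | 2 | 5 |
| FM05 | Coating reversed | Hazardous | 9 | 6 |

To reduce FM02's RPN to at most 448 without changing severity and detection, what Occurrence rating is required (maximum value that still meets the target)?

FM02: S=6, O=8, D=10 → current RPN = 480.
Fixed product = 60. Need 60 × O ≤ 448, so O ≤ 448/60 = 7.47.
Maximum integer Occurrence rating = 7 (gives RPN 420; O=8 would give 480 > 448).

7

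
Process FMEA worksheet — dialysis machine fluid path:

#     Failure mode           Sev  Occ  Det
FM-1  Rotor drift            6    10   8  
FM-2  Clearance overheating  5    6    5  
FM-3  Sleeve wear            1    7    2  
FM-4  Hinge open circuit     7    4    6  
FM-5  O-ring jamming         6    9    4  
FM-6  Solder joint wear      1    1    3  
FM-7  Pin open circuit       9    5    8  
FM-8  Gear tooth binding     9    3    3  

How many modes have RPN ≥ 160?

RPN = Severity × Occurrence × Detection:
  FM-1: 6 × 10 × 8 = 480
  FM-2: 5 × 6 × 5 = 150
  FM-3: 1 × 7 × 2 = 14
  FM-4: 7 × 4 × 6 = 168
  FM-5: 6 × 9 × 4 = 216
  FM-6: 1 × 1 × 3 = 3
  FM-7: 9 × 5 × 8 = 360
  FM-8: 9 × 3 × 3 = 81
Modes with RPN ≥ 160: FM-1 (480), FM-4 (168), FM-5 (216), FM-7 (360) → 4.

4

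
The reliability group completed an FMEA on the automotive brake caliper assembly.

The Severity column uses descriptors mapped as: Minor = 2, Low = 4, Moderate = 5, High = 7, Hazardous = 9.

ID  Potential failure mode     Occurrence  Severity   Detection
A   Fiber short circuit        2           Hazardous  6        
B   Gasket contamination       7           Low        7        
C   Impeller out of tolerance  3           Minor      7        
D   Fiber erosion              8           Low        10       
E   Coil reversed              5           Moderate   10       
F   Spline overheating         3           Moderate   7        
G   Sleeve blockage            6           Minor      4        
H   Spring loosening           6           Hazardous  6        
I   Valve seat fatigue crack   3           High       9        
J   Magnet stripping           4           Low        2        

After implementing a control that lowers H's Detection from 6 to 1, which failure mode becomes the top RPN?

D

RPN = Severity × Occurrence × Detection:
  A: 9 × 2 × 6 = 108
  B: 4 × 7 × 7 = 196
  C: 2 × 3 × 7 = 42
  D: 4 × 8 × 10 = 320
  E: 5 × 5 × 10 = 250
  F: 5 × 3 × 7 = 105
  G: 2 × 6 × 4 = 48
  H: 9 × 6 × 6 = 324
  I: 7 × 3 × 9 = 189
  J: 4 × 4 × 2 = 32
After action: H → 9 × 6 × 1 = 54.
Revised RPNs: D=320, E=250, B=196, I=189, A=108, F=105, H=54, G=48, C=42, J=32.
Highest is now D (320).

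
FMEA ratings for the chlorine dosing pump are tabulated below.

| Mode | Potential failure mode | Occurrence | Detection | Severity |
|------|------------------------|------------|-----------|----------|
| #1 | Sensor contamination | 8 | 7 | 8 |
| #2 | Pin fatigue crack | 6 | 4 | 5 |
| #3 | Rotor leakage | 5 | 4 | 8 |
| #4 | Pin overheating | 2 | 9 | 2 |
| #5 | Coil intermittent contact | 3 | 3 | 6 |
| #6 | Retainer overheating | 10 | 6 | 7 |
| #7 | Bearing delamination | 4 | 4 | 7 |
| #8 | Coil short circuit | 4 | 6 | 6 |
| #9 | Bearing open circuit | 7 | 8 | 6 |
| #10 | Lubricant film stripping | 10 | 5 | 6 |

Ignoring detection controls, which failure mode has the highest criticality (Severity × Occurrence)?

Criticality = Severity × Occurrence:
  #1: 8 × 8 = 64
  #2: 5 × 6 = 30
  #3: 8 × 5 = 40
  #4: 2 × 2 = 4
  #5: 6 × 3 = 18
  #6: 7 × 10 = 70
  #7: 7 × 4 = 28
  #8: 6 × 4 = 24
  #9: 6 × 7 = 42
  #10: 6 × 10 = 60
Highest criticality is 70 → #6.

#6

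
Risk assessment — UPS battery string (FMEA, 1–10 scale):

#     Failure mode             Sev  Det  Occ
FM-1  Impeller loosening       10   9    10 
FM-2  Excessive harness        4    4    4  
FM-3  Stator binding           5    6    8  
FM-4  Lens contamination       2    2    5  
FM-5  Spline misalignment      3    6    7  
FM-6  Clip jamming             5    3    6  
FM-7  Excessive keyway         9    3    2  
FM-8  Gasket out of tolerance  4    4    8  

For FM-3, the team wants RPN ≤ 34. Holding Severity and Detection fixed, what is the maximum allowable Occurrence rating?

1

FM-3: S=5, O=8, D=6 → current RPN = 240.
Fixed product = 30. Need 30 × O ≤ 34, so O ≤ 34/30 = 1.13.
Maximum integer Occurrence rating = 1 (gives RPN 30; O=2 would give 60 > 34).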